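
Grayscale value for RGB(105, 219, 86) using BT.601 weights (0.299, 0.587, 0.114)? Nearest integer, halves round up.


Gray = 0.299×R + 0.587×G + 0.114×B
Gray = 0.299×105 + 0.587×219 + 0.114×86
Gray = 31.395 + 128.553 + 9.804
Gray = 169.752 → round half up → 170
Gray = 170


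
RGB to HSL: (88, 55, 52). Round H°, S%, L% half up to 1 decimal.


Normalize: R'=88/255≈0.3451, G'=55/255≈0.2157, B'=52/255≈0.2039
Max=88/255, Min=52/255, Δ=Max-Min=36/255
L = (Max+Min)/2 = (88+52)/510 = 140/510 = 0.27450… → L = 27.5%
L ≤ 0.5 → S = Δ/(Max+Min) = 36/(88+52) = 36/140 = 0.25714… → S = 25.7%
(the 1/255 factors cancel in S and H, so raw channel differences can be used)
Max is R' → H = 60 × (((G-B)/Δ) mod 6) = 60 × (((55-52)/36) mod 6)
  3/36 = 0.0833…
  H = 60 × 0.0833… = 5° → H = 5.0°
= HSL(5.0°, 25.7%, 27.5%)


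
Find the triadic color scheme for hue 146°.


Triadic: equally spaced at 120° intervals
H1 = 146°
H2 = (146 + 120) mod 360 = 266°
H3 = (146 + 240) mod 360 = 26°
Triadic = 146°, 266°, 26°


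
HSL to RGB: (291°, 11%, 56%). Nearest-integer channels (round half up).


H=291°, S=0.11, L=0.56
C = (1-|2L-1|)×S = (1-|0.12|)×0.11 = 0.0968
H' = H/60 = 291/60 ≈ 4.8500; X = C×(1-|H' mod 2 - 1|) = 0.08228
m = L - C/2 = 0.56 - 0.0484 = 0.5116
Sector ⌊H'⌋ = 4 → (R',G',B') = (0.08228, 0.0, 0.0968)
RGB = ((R'+m)×255, (G'+m)×255, (B'+m)×255) = (151.4394, 130.458, 155.142)
Round half up → RGB(151, 130, 155)


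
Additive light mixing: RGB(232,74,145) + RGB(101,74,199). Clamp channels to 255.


Additive: each channel = min(255, C₁+C₂)
R: 232+101 = 333 → 255
G: 74+74 = 148 → 148
B: 145+199 = 344 → 255
= RGB(255, 148, 255)


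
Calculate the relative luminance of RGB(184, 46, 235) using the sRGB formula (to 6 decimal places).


Linearize each channel (sRGB transfer function): c = v/255; c_lin = c/12.92 if c ≤ 0.04045, else ((c+0.055)/1.055)^2.4
  R: 184/255 ≈ 0.721569 > 0.04045 → ((0.721569+0.055)/1.055)^2.4 ≈ 0.479320
  G: 46/255 ≈ 0.180392 > 0.04045 → ((0.180392+0.055)/1.055)^2.4 ≈ 0.027321
  B: 235/255 ≈ 0.921569 > 0.04045 → ((0.921569+0.055)/1.055)^2.4 ≈ 0.830770
R_lin = 0.479320, G_lin = 0.027321, B_lin = 0.830770
L = 0.2126×R + 0.7152×G + 0.0722×B
L = 0.2126×0.479320 + 0.7152×0.027321 + 0.0722×0.830770
L ≈ 0.181425


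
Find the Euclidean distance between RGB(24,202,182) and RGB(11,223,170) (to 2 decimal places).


d = √[(R₁-R₂)² + (G₁-G₂)² + (B₁-B₂)²]
d = √[(24-11)² + (202-223)² + (182-170)²]
d = √[169 + 441 + 144]
d = √754
d ≈ 27.46


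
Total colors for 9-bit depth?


Colors = 2^bits = 2^9
= 512 colors


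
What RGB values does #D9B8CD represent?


D9 → 217 (R)
B8 → 184 (G)
CD → 205 (B)
= RGB(217, 184, 205)


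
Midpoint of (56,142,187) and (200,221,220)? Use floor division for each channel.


Midpoint: each channel = ⌊(C₁+C₂)/2⌋
R: ⌊(56+200)/2⌋ = 128
G: ⌊(142+221)/2⌋ = 181
B: ⌊(187+220)/2⌋ = 203
= RGB(128, 181, 203)


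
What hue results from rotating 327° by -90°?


New hue = (H + rotation) mod 360
New hue = (327 -90) mod 360
= 237 mod 360
= 237°


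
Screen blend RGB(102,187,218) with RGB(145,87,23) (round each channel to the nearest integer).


Screen: C = 255 - (255-A)×(255-B)/255, rounded to nearest integer
R: 255 - (255-102)×(255-145)/255 = 255 - 16830/255 ≈ 255 - 66.000 = 189.000 → 189
G: 255 - (255-187)×(255-87)/255 = 255 - 11424/255 ≈ 255 - 44.800 = 210.200 → 210
B: 255 - (255-218)×(255-23)/255 = 255 - 8584/255 ≈ 255 - 33.663 = 221.337 → 221
= RGB(189, 210, 221)


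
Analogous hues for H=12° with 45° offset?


Base hue: 12°
Left analog: (12 - 45) mod 360 = 327°
Right analog: (12 + 45) mod 360 = 57°
Analogous hues = 327° and 57°


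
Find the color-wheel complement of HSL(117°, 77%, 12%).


Complement = opposite side of color wheel = hue + 180°
H' = (117 + 180) mod 360 = 297°
S and L unchanged.
= HSL(297°, 77%, 12%)


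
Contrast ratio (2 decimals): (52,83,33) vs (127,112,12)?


Linearize each sRGB channel c=v/255: c/12.92 if c ≤ 0.04045 else ((c+0.055)/1.055)^2.4
L = 0.2126×R_lin + 0.7152×G_lin + 0.0722×B_lin
Color 1 (52,83,33):
  R=52: 52/255≈0.2039 > 0.04045 → ((0.2039+0.055)/1.055)^2.4 ≈ 0.03434
  G=83: 83/255≈0.3255 > 0.04045 → ((0.3255+0.055)/1.055)^2.4 ≈ 0.08650
  B=33: 33/255≈0.1294 > 0.04045 → ((0.1294+0.055)/1.055)^2.4 ≈ 0.01521
  L1 = 0.2126×0.03434 + 0.7152×0.08650 + 0.0722×0.01521 ≈ 0.07026
Color 2 (127,112,12):
  R=127: 127/255≈0.4980 > 0.04045 → ((0.4980+0.055)/1.055)^2.4 ≈ 0.21223
  G=112: 112/255≈0.4392 > 0.04045 → ((0.4392+0.055)/1.055)^2.4 ≈ 0.16203
  B=12: 12/255≈0.0471 > 0.04045 → ((0.0471+0.055)/1.055)^2.4 ≈ 0.00368
  L2 = 0.2126×0.21223 + 0.7152×0.16203 + 0.0722×0.00368 ≈ 0.16127
Lighter = 0.16127, Darker = 0.07026
Ratio = (L_lighter + 0.05) / (L_darker + 0.05)
Ratio = (0.16127 + 0.05) / (0.07026 + 0.05) = 0.21127 / 0.12026 ≈ 1.7567
Ratio ≈ 1.76:1


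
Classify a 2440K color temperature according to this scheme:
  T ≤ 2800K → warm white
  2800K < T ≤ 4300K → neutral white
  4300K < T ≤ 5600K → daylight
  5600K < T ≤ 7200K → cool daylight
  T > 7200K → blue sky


Temperature: 2440K
2440K ≤ 2800K → warm white
Classification: warm white


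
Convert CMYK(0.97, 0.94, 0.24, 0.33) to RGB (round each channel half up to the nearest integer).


R = 255 × (1-C) × (1-K) = 255 × 0.03 × 0.67 = 5.1255 → 5
G = 255 × (1-M) × (1-K) = 255 × 0.06 × 0.67 = 10.251 → 10
B = 255 × (1-Y) × (1-K) = 255 × 0.76 × 0.67 = 129.846 → 130
= RGB(5, 10, 130)


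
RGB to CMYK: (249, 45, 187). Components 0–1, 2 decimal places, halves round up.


R'=249/255≈0.9765, G'=45/255≈0.1765, B'=187/255≈0.7333
K = 1 - max(R',G',B') = 1 - 249/255 = 6/255 = 0.02352… → 0.02
(1-R'-K)/(1-K) simplifies to (max-R)/max with max = 249:
C = (249-249)/249 = 0/249 = 0 → 0.00
M = (249-45)/249 = 204/249 = 0.81927… → 0.82
Y = (249-187)/249 = 62/249 = 0.24899… → 0.25
= CMYK(0.00, 0.82, 0.25, 0.02)


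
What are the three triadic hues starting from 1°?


Triadic: equally spaced at 120° intervals
H1 = 1°
H2 = (1 + 120) mod 360 = 121°
H3 = (1 + 240) mod 360 = 241°
Triadic = 1°, 121°, 241°


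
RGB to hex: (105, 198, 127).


R = 105 → 69 (hex)
G = 198 → C6 (hex)
B = 127 → 7F (hex)
Hex = #69C67F


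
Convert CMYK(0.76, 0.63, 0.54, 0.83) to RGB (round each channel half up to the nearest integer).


R = 255 × (1-C) × (1-K) = 255 × 0.24 × 0.17 = 10.404 → 10
G = 255 × (1-M) × (1-K) = 255 × 0.37 × 0.17 = 16.0395 → 16
B = 255 × (1-Y) × (1-K) = 255 × 0.46 × 0.17 = 19.941 → 20
= RGB(10, 16, 20)


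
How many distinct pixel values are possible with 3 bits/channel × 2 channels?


Total bits = 3 bits/channel × 2 channels = 6 bits
Distinct pixel values = 2^6
= 64 pixel values


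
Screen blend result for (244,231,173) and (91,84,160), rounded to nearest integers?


Screen: C = 255 - (255-A)×(255-B)/255, rounded to nearest integer
R: 255 - (255-244)×(255-91)/255 = 255 - 1804/255 ≈ 255 - 7.075 = 247.925 → 248
G: 255 - (255-231)×(255-84)/255 = 255 - 4104/255 ≈ 255 - 16.094 = 238.906 → 239
B: 255 - (255-173)×(255-160)/255 = 255 - 7790/255 ≈ 255 - 30.549 = 224.451 → 224
= RGB(248, 239, 224)


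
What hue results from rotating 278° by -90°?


New hue = (H + rotation) mod 360
New hue = (278 -90) mod 360
= 188 mod 360
= 188°


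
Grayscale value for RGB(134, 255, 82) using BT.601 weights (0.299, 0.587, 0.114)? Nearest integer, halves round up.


Gray = 0.299×R + 0.587×G + 0.114×B
Gray = 0.299×134 + 0.587×255 + 0.114×82
Gray = 40.066 + 149.685 + 9.348
Gray = 199.099 → round half up → 199
Gray = 199


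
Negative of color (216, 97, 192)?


Invert: (255-R, 255-G, 255-B)
R: 255-216 = 39
G: 255-97 = 158
B: 255-192 = 63
= RGB(39, 158, 63)


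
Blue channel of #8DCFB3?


Color: #8DCFB3
R = 8D = 141
G = CF = 207
B = B3 = 179
Blue = 179


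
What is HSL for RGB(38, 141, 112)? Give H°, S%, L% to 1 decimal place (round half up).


Normalize: R'=38/255≈0.1490, G'=141/255≈0.5529, B'=112/255≈0.4392
Max=141/255, Min=38/255, Δ=Max-Min=103/255
L = (Max+Min)/2 = (141+38)/510 = 179/510 = 0.35098… → L = 35.1%
L ≤ 0.5 → S = Δ/(Max+Min) = 103/(141+38) = 103/179 = 0.57541… → S = 57.5%
(the 1/255 factors cancel in S and H, so raw channel differences can be used)
Max is G' → H = 60 × ((B-R)/Δ + 2) = 60 × ((112-38)/103 + 2)
  74/103 + 2 = 0.7184… + 2 = 2.7184…
  H = 60 × 2.7184… = 163.106…° → H = 163.1°
= HSL(163.1°, 57.5%, 35.1%)


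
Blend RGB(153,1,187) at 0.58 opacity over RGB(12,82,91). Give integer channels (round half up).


C = α×F + (1-α)×B, with 1-α = 0.42
R: 0.58×153 + 0.42×12 = 88.74 + 5.04 = 93.78 → 94
G: 0.58×1 + 0.42×82 = 0.58 + 34.44 = 35.02 → 35
B: 0.58×187 + 0.42×91 = 108.46 + 38.22 = 146.68 → 147
= RGB(94, 35, 147)


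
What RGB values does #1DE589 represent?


1D → 29 (R)
E5 → 229 (G)
89 → 137 (B)
= RGB(29, 229, 137)


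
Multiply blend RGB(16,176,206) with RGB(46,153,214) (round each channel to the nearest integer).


Multiply: C = A×B/255, rounded to nearest integer
R: 16×46/255 = 736/255 ≈ 2.886 → 3
G: 176×153/255 = 26928/255 ≈ 105.600 → 106
B: 206×214/255 = 44084/255 ≈ 172.878 → 173
= RGB(3, 106, 173)


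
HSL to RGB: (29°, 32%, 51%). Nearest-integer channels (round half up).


H=29°, S=0.32, L=0.51
C = (1-|2L-1|)×S = (1-|0.02|)×0.32 = 0.3136
H' = H/60 = 29/60 ≈ 0.4833; X = C×(1-|H' mod 2 - 1|) ≈ 0.1516
m = L - C/2 = 0.51 - 0.1568 = 0.3532
Sector ⌊H'⌋ = 0 → (R',G',B') = (0.3136, ≈0.1516, 0.0)
RGB = ((R'+m)×255, (G'+m)×255, (B'+m)×255) = (170.034, 128.7172, 90.066)
Round half up → RGB(170, 129, 90)


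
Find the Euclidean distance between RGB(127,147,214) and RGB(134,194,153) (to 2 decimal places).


d = √[(R₁-R₂)² + (G₁-G₂)² + (B₁-B₂)²]
d = √[(127-134)² + (147-194)² + (214-153)²]
d = √[49 + 2209 + 3721]
d = √5979
d ≈ 77.32


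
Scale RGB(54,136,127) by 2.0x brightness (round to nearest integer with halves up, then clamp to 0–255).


Multiply each channel by 2.0, round half up, clamp to [0, 255]
R: 54×2.0 = 108
G: 136×2.0 = 272 → clamp → 255
B: 127×2.0 = 254
= RGB(108, 255, 254)


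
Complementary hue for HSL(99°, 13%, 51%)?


Complement = opposite side of color wheel = hue + 180°
H' = (99 + 180) mod 360 = 279°
S and L unchanged.
= HSL(279°, 13%, 51%)


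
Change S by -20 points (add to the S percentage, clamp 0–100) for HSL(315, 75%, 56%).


Original S = 75%
Adjustment = -20 percentage points
New S = 75 + (-20) = 55
Clamp to [0, 100] → 55
= HSL(315°, 55%, 56%)


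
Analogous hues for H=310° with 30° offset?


Base hue: 310°
Left analog: (310 - 30) mod 360 = 280°
Right analog: (310 + 30) mod 360 = 340°
Analogous hues = 280° and 340°


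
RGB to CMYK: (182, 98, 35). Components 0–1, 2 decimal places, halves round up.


R'=182/255≈0.7137, G'=98/255≈0.3843, B'=35/255≈0.1373
K = 1 - max(R',G',B') = 1 - 182/255 = 73/255 = 0.28627… → 0.29
(1-R'-K)/(1-K) simplifies to (max-R)/max with max = 182:
C = (182-182)/182 = 0/182 = 0 → 0.00
M = (182-98)/182 = 84/182 = 0.46153… → 0.46
Y = (182-35)/182 = 147/182 = 0.80769… → 0.81
= CMYK(0.00, 0.46, 0.81, 0.29)


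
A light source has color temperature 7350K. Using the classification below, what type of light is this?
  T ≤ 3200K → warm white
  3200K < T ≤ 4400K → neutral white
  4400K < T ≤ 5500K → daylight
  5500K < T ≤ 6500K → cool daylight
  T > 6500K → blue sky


Temperature: 7350K
7350K > 6500K → blue sky
Classification: blue sky


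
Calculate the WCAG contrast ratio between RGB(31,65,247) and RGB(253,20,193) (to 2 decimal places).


Linearize each sRGB channel c=v/255: c/12.92 if c ≤ 0.04045 else ((c+0.055)/1.055)^2.4
L = 0.2126×R_lin + 0.7152×G_lin + 0.0722×B_lin
Color 1 (31,65,247):
  R=31: 31/255≈0.1216 > 0.04045 → ((0.1216+0.055)/1.055)^2.4 ≈ 0.01370
  G=65: 65/255≈0.2549 > 0.04045 → ((0.2549+0.055)/1.055)^2.4 ≈ 0.05286
  B=247: 247/255≈0.9686 > 0.04045 → ((0.9686+0.055)/1.055)^2.4 ≈ 0.93011
  L1 = 0.2126×0.01370 + 0.7152×0.05286 + 0.0722×0.93011 ≈ 0.10787
Color 2 (253,20,193):
  R=253: 253/255≈0.9922 > 0.04045 → ((0.9922+0.055)/1.055)^2.4 ≈ 0.98225
  G=20: 20/255≈0.0784 > 0.04045 → ((0.0784+0.055)/1.055)^2.4 ≈ 0.00700
  B=193: 193/255≈0.7569 > 0.04045 → ((0.7569+0.055)/1.055)^2.4 ≈ 0.53328
  L2 = 0.2126×0.98225 + 0.7152×0.00700 + 0.0722×0.53328 ≈ 0.25233
Lighter = 0.25233, Darker = 0.10787
Ratio = (L_lighter + 0.05) / (L_darker + 0.05)
Ratio = (0.25233 + 0.05) / (0.10787 + 0.05) = 0.30233 / 0.15787 ≈ 1.9150
Ratio ≈ 1.92:1


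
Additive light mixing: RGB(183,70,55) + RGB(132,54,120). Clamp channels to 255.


Additive: each channel = min(255, C₁+C₂)
R: 183+132 = 315 → 255
G: 70+54 = 124 → 124
B: 55+120 = 175 → 175
= RGB(255, 124, 175)


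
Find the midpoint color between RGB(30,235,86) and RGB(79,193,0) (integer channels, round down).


Midpoint: each channel = ⌊(C₁+C₂)/2⌋
R: ⌊(30+79)/2⌋ = 54
G: ⌊(235+193)/2⌋ = 214
B: ⌊(86+0)/2⌋ = 43
= RGB(54, 214, 43)


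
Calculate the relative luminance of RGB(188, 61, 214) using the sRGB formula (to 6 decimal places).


Linearize each channel (sRGB transfer function): c = v/255; c_lin = c/12.92 if c ≤ 0.04045, else ((c+0.055)/1.055)^2.4
  R: 188/255 ≈ 0.737255 > 0.04045 → ((0.737255+0.055)/1.055)^2.4 ≈ 0.502886
  G: 61/255 ≈ 0.239216 > 0.04045 → ((0.239216+0.055)/1.055)^2.4 ≈ 0.046665
  B: 214/255 ≈ 0.839216 > 0.04045 → ((0.839216+0.055)/1.055)^2.4 ≈ 0.672443
R_lin = 0.502886, G_lin = 0.046665, B_lin = 0.672443
L = 0.2126×R + 0.7152×G + 0.0722×B
L = 0.2126×0.502886 + 0.7152×0.046665 + 0.0722×0.672443
L ≈ 0.188839


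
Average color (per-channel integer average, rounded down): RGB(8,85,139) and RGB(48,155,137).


Midpoint: each channel = ⌊(C₁+C₂)/2⌋
R: ⌊(8+48)/2⌋ = 28
G: ⌊(85+155)/2⌋ = 120
B: ⌊(139+137)/2⌋ = 138
= RGB(28, 120, 138)


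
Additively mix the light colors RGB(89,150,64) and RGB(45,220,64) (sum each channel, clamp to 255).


Additive: each channel = min(255, C₁+C₂)
R: 89+45 = 134 → 134
G: 150+220 = 370 → 255
B: 64+64 = 128 → 128
= RGB(134, 255, 128)


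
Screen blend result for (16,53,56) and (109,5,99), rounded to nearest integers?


Screen: C = 255 - (255-A)×(255-B)/255, rounded to nearest integer
R: 255 - (255-16)×(255-109)/255 = 255 - 34894/255 ≈ 255 - 136.839 = 118.161 → 118
G: 255 - (255-53)×(255-5)/255 = 255 - 50500/255 ≈ 255 - 198.039 = 56.961 → 57
B: 255 - (255-56)×(255-99)/255 = 255 - 31044/255 ≈ 255 - 121.741 = 133.259 → 133
= RGB(118, 57, 133)


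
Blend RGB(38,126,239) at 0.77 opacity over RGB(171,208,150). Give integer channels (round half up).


C = α×F + (1-α)×B, with 1-α = 0.23
R: 0.77×38 + 0.23×171 = 29.26 + 39.33 = 68.59 → 69
G: 0.77×126 + 0.23×208 = 97.02 + 47.84 = 144.86 → 145
B: 0.77×239 + 0.23×150 = 184.03 + 34.50 = 218.53 → 219
= RGB(69, 145, 219)


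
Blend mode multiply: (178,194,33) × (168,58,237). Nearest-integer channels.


Multiply: C = A×B/255, rounded to nearest integer
R: 178×168/255 = 29904/255 ≈ 117.271 → 117
G: 194×58/255 = 11252/255 ≈ 44.125 → 44
B: 33×237/255 = 7821/255 ≈ 30.671 → 31
= RGB(117, 44, 31)


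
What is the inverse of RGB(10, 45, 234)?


Invert: (255-R, 255-G, 255-B)
R: 255-10 = 245
G: 255-45 = 210
B: 255-234 = 21
= RGB(245, 210, 21)


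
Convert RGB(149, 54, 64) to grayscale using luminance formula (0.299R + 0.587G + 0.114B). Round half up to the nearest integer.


Gray = 0.299×R + 0.587×G + 0.114×B
Gray = 0.299×149 + 0.587×54 + 0.114×64
Gray = 44.551 + 31.698 + 7.296
Gray = 83.545 → round half up → 84
Gray = 84


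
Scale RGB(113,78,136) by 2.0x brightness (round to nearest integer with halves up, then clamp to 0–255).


Multiply each channel by 2.0, round half up, clamp to [0, 255]
R: 113×2.0 = 226
G: 78×2.0 = 156
B: 136×2.0 = 272 → clamp → 255
= RGB(226, 156, 255)


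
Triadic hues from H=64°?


Triadic: equally spaced at 120° intervals
H1 = 64°
H2 = (64 + 120) mod 360 = 184°
H3 = (64 + 240) mod 360 = 304°
Triadic = 64°, 184°, 304°


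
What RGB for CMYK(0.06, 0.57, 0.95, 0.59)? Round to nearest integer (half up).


R = 255 × (1-C) × (1-K) = 255 × 0.94 × 0.41 = 98.277 → 98
G = 255 × (1-M) × (1-K) = 255 × 0.43 × 0.41 = 44.9565 → 45
B = 255 × (1-Y) × (1-K) = 255 × 0.05 × 0.41 = 5.2275 → 5
= RGB(98, 45, 5)


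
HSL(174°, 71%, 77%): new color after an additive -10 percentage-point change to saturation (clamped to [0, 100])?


Original S = 71%
Adjustment = -10 percentage points
New S = 71 + (-10) = 61
Clamp to [0, 100] → 61
= HSL(174°, 61%, 77%)


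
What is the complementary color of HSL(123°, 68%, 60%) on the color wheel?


Complement = opposite side of color wheel = hue + 180°
H' = (123 + 180) mod 360 = 303°
S and L unchanged.
= HSL(303°, 68%, 60%)


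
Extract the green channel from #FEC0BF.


Color: #FEC0BF
R = FE = 254
G = C0 = 192
B = BF = 191
Green = 192


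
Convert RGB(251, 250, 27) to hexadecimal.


R = 251 → FB (hex)
G = 250 → FA (hex)
B = 27 → 1B (hex)
Hex = #FBFA1B


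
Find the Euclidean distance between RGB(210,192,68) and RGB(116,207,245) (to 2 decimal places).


d = √[(R₁-R₂)² + (G₁-G₂)² + (B₁-B₂)²]
d = √[(210-116)² + (192-207)² + (68-245)²]
d = √[8836 + 225 + 31329]
d = √40390
d ≈ 200.97


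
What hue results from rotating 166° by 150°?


New hue = (H + rotation) mod 360
New hue = (166 + 150) mod 360
= 316 mod 360
= 316°


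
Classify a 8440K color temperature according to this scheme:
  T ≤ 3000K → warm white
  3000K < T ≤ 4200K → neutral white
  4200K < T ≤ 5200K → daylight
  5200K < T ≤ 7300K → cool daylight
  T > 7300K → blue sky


Temperature: 8440K
8440K > 7300K → blue sky
Classification: blue sky


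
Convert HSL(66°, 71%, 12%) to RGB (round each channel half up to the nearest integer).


H=66°, S=0.71, L=0.12
C = (1-|2L-1|)×S = (1-|-0.76|)×0.71 = 0.1704
H' = H/60 = 66/60 ≈ 1.1000; X = C×(1-|H' mod 2 - 1|) = 0.15336
m = L - C/2 = 0.12 - 0.0852 = 0.0348
Sector ⌊H'⌋ = 1 → (R',G',B') = (0.15336, 0.1704, 0.0)
RGB = ((R'+m)×255, (G'+m)×255, (B'+m)×255) = (47.9808, 52.326, 8.874)
Round half up → RGB(48, 52, 9)


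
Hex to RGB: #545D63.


54 → 84 (R)
5D → 93 (G)
63 → 99 (B)
= RGB(84, 93, 99)


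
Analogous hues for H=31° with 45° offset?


Base hue: 31°
Left analog: (31 - 45) mod 360 = 346°
Right analog: (31 + 45) mod 360 = 76°
Analogous hues = 346° and 76°


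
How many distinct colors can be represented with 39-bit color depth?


Colors = 2^bits = 2^39
= 549,755,813,888 colors


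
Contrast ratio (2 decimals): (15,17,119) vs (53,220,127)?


Linearize each sRGB channel c=v/255: c/12.92 if c ≤ 0.04045 else ((c+0.055)/1.055)^2.4
L = 0.2126×R_lin + 0.7152×G_lin + 0.0722×B_lin
Color 1 (15,17,119):
  R=15: 15/255≈0.0588 > 0.04045 → ((0.0588+0.055)/1.055)^2.4 ≈ 0.00478
  G=17: 17/255≈0.0667 > 0.04045 → ((0.0667+0.055)/1.055)^2.4 ≈ 0.00561
  B=119: 119/255≈0.4667 > 0.04045 → ((0.4667+0.055)/1.055)^2.4 ≈ 0.18447
  L1 = 0.2126×0.00478 + 0.7152×0.00561 + 0.0722×0.18447 ≈ 0.01834
Color 2 (53,220,127):
  R=53: 53/255≈0.2078 > 0.04045 → ((0.2078+0.055)/1.055)^2.4 ≈ 0.03560
  G=220: 220/255≈0.8627 > 0.04045 → ((0.8627+0.055)/1.055)^2.4 ≈ 0.71569
  B=127: 127/255≈0.4980 > 0.04045 → ((0.4980+0.055)/1.055)^2.4 ≈ 0.21223
  L2 = 0.2126×0.03560 + 0.7152×0.71569 + 0.0722×0.21223 ≈ 0.53476
Lighter = 0.53476, Darker = 0.01834
Ratio = (L_lighter + 0.05) / (L_darker + 0.05)
Ratio = (0.53476 + 0.05) / (0.01834 + 0.05) = 0.58476 / 0.06834 ≈ 8.5561
Ratio ≈ 8.56:1


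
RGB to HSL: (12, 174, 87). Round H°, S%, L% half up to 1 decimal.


Normalize: R'=12/255≈0.0471, G'=174/255≈0.6824, B'=87/255≈0.3412
Max=174/255, Min=12/255, Δ=Max-Min=162/255
L = (Max+Min)/2 = (174+12)/510 = 186/510 = 0.36470… → L = 36.5%
L ≤ 0.5 → S = Δ/(Max+Min) = 162/(174+12) = 162/186 = 0.87096… → S = 87.1%
(the 1/255 factors cancel in S and H, so raw channel differences can be used)
Max is G' → H = 60 × ((B-R)/Δ + 2) = 60 × ((87-12)/162 + 2)
  75/162 + 2 = 0.4629… + 2 = 2.4629…
  H = 60 × 2.4629… = 147.777…° → H = 147.8°
= HSL(147.8°, 87.1%, 36.5%)


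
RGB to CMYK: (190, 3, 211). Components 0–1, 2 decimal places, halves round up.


R'=190/255≈0.7451, G'=3/255≈0.0118, B'=211/255≈0.8275
K = 1 - max(R',G',B') = 1 - 211/255 = 44/255 = 0.17254… → 0.17
(1-R'-K)/(1-K) simplifies to (max-R)/max with max = 211:
C = (211-190)/211 = 21/211 = 0.09952… → 0.10
M = (211-3)/211 = 208/211 = 0.98578… → 0.99
Y = (211-211)/211 = 0/211 = 0 → 0.00
= CMYK(0.10, 0.99, 0.00, 0.17)


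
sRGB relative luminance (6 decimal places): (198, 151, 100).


Linearize each channel (sRGB transfer function): c = v/255; c_lin = c/12.92 if c ≤ 0.04045, else ((c+0.055)/1.055)^2.4
  R: 198/255 ≈ 0.776471 > 0.04045 → ((0.776471+0.055)/1.055)^2.4 ≈ 0.564712
  G: 151/255 ≈ 0.592157 > 0.04045 → ((0.592157+0.055)/1.055)^2.4 ≈ 0.309469
  B: 100/255 ≈ 0.392157 > 0.04045 → ((0.392157+0.055)/1.055)^2.4 ≈ 0.127438
R_lin = 0.564712, G_lin = 0.309469, B_lin = 0.127438
L = 0.2126×R + 0.7152×G + 0.0722×B
L = 0.2126×0.564712 + 0.7152×0.309469 + 0.0722×0.127438
L ≈ 0.350591


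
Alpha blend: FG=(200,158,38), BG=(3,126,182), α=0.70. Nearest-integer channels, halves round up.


C = α×F + (1-α)×B, with 1-α = 0.30
R: 0.70×200 + 0.30×3 = 140.00 + 0.90 = 140.90 → 141
G: 0.70×158 + 0.30×126 = 110.60 + 37.80 = 148.40 → 148
B: 0.70×38 + 0.30×182 = 26.60 + 54.60 = 81.20 → 81
= RGB(141, 148, 81)


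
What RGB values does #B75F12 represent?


B7 → 183 (R)
5F → 95 (G)
12 → 18 (B)
= RGB(183, 95, 18)


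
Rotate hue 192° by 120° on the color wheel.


New hue = (H + rotation) mod 360
New hue = (192 + 120) mod 360
= 312 mod 360
= 312°


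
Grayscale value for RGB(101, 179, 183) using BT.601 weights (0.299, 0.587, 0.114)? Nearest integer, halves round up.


Gray = 0.299×R + 0.587×G + 0.114×B
Gray = 0.299×101 + 0.587×179 + 0.114×183
Gray = 30.199 + 105.073 + 20.862
Gray = 156.134 → round half up → 156
Gray = 156


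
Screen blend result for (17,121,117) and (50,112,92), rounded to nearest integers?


Screen: C = 255 - (255-A)×(255-B)/255, rounded to nearest integer
R: 255 - (255-17)×(255-50)/255 = 255 - 48790/255 ≈ 255 - 191.333 = 63.667 → 64
G: 255 - (255-121)×(255-112)/255 = 255 - 19162/255 ≈ 255 - 75.145 = 179.855 → 180
B: 255 - (255-117)×(255-92)/255 = 255 - 22494/255 ≈ 255 - 88.212 = 166.788 → 167
= RGB(64, 180, 167)


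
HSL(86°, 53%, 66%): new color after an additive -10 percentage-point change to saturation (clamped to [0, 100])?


Original S = 53%
Adjustment = -10 percentage points
New S = 53 + (-10) = 43
Clamp to [0, 100] → 43
= HSL(86°, 43%, 66%)


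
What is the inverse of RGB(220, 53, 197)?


Invert: (255-R, 255-G, 255-B)
R: 255-220 = 35
G: 255-53 = 202
B: 255-197 = 58
= RGB(35, 202, 58)


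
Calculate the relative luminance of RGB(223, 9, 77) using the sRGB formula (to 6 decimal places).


Linearize each channel (sRGB transfer function): c = v/255; c_lin = c/12.92 if c ≤ 0.04045, else ((c+0.055)/1.055)^2.4
  R: 223/255 ≈ 0.874510 > 0.04045 → ((0.874510+0.055)/1.055)^2.4 ≈ 0.737910
  G: 9/255 ≈ 0.035294 ≤ 0.04045 → 0.035294/12.92 ≈ 0.002732
  B: 77/255 ≈ 0.301961 > 0.04045 → ((0.301961+0.055)/1.055)^2.4 ≈ 0.074214
R_lin = 0.737910, G_lin = 0.002732, B_lin = 0.074214
L = 0.2126×R + 0.7152×G + 0.0722×B
L = 0.2126×0.737910 + 0.7152×0.002732 + 0.0722×0.074214
L ≈ 0.164192


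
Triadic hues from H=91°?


Triadic: equally spaced at 120° intervals
H1 = 91°
H2 = (91 + 120) mod 360 = 211°
H3 = (91 + 240) mod 360 = 331°
Triadic = 91°, 211°, 331°


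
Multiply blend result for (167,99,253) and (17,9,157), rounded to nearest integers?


Multiply: C = A×B/255, rounded to nearest integer
R: 167×17/255 = 2839/255 ≈ 11.133 → 11
G: 99×9/255 = 891/255 ≈ 3.494 → 3
B: 253×157/255 = 39721/255 ≈ 155.769 → 156
= RGB(11, 3, 156)


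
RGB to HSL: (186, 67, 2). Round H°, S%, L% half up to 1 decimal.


Normalize: R'=186/255≈0.7294, G'=67/255≈0.2627, B'=2/255≈0.0078
Max=186/255, Min=2/255, Δ=Max-Min=184/255
L = (Max+Min)/2 = (186+2)/510 = 188/510 = 0.36862… → L = 36.9%
L ≤ 0.5 → S = Δ/(Max+Min) = 184/(186+2) = 184/188 = 0.97872… → S = 97.9%
(the 1/255 factors cancel in S and H, so raw channel differences can be used)
Max is R' → H = 60 × (((G-B)/Δ) mod 6) = 60 × (((67-2)/184) mod 6)
  65/184 = 0.3532…
  H = 60 × 0.3532… = 21.195…° → H = 21.2°
= HSL(21.2°, 97.9%, 36.9%)


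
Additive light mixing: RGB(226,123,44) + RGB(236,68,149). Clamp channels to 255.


Additive: each channel = min(255, C₁+C₂)
R: 226+236 = 462 → 255
G: 123+68 = 191 → 191
B: 44+149 = 193 → 193
= RGB(255, 191, 193)


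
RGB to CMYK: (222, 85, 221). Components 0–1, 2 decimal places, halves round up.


R'=222/255≈0.8706, G'=85/255≈0.3333, B'=221/255≈0.8667
K = 1 - max(R',G',B') = 1 - 222/255 = 33/255 = 0.12941… → 0.13
(1-R'-K)/(1-K) simplifies to (max-R)/max with max = 222:
C = (222-222)/222 = 0/222 = 0 → 0.00
M = (222-85)/222 = 137/222 = 0.61711… → 0.62
Y = (222-221)/222 = 1/222 = 0.00450… → 0.00
= CMYK(0.00, 0.62, 0.00, 0.13)


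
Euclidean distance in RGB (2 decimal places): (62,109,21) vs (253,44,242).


d = √[(R₁-R₂)² + (G₁-G₂)² + (B₁-B₂)²]
d = √[(62-253)² + (109-44)² + (21-242)²]
d = √[36481 + 4225 + 48841]
d = √89547
d ≈ 299.24


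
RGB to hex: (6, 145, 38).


R = 6 → 06 (hex)
G = 145 → 91 (hex)
B = 38 → 26 (hex)
Hex = #069126


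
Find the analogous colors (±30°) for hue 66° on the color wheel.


Base hue: 66°
Left analog: (66 - 30) mod 360 = 36°
Right analog: (66 + 30) mod 360 = 96°
Analogous hues = 36° and 96°


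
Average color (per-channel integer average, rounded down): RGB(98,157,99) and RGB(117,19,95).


Midpoint: each channel = ⌊(C₁+C₂)/2⌋
R: ⌊(98+117)/2⌋ = 107
G: ⌊(157+19)/2⌋ = 88
B: ⌊(99+95)/2⌋ = 97
= RGB(107, 88, 97)


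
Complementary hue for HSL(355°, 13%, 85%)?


Complement = opposite side of color wheel = hue + 180°
H' = (355 + 180) mod 360 = 175°
S and L unchanged.
= HSL(175°, 13%, 85%)


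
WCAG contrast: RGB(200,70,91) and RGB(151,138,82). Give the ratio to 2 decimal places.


Linearize each sRGB channel c=v/255: c/12.92 if c ≤ 0.04045 else ((c+0.055)/1.055)^2.4
L = 0.2126×R_lin + 0.7152×G_lin + 0.0722×B_lin
Color 1 (200,70,91):
  R=200: 200/255≈0.7843 > 0.04045 → ((0.7843+0.055)/1.055)^2.4 ≈ 0.57758
  G=70: 70/255≈0.2745 > 0.04045 → ((0.2745+0.055)/1.055)^2.4 ≈ 0.06125
  B=91: 91/255≈0.3569 > 0.04045 → ((0.3569+0.055)/1.055)^2.4 ≈ 0.10462
  L1 = 0.2126×0.57758 + 0.7152×0.06125 + 0.0722×0.10462 ≈ 0.17415
Color 2 (151,138,82):
  R=151: 151/255≈0.5922 > 0.04045 → ((0.5922+0.055)/1.055)^2.4 ≈ 0.30947
  G=138: 138/255≈0.5412 > 0.04045 → ((0.5412+0.055)/1.055)^2.4 ≈ 0.25415
  B=82: 82/255≈0.3216 > 0.04045 → ((0.3216+0.055)/1.055)^2.4 ≈ 0.08438
  L2 = 0.2126×0.30947 + 0.7152×0.25415 + 0.0722×0.08438 ≈ 0.25365
Lighter = 0.25365, Darker = 0.17415
Ratio = (L_lighter + 0.05) / (L_darker + 0.05)
Ratio = (0.25365 + 0.05) / (0.17415 + 0.05) = 0.30365 / 0.22415 ≈ 1.3547
Ratio ≈ 1.35:1


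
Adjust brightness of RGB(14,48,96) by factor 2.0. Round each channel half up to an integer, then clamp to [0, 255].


Multiply each channel by 2.0, round half up, clamp to [0, 255]
R: 14×2.0 = 28
G: 48×2.0 = 96
B: 96×2.0 = 192
= RGB(28, 96, 192)


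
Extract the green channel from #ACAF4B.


Color: #ACAF4B
R = AC = 172
G = AF = 175
B = 4B = 75
Green = 175


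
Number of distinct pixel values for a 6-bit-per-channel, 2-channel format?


Total bits = 6 bits/channel × 2 channels = 12 bits
Distinct pixel values = 2^12
= 4,096 pixel values


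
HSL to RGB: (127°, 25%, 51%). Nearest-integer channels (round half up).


H=127°, S=0.25, L=0.51
C = (1-|2L-1|)×S = (1-|0.02|)×0.25 = 0.245
H' = H/60 = 127/60 ≈ 2.1167; X = C×(1-|H' mod 2 - 1|) ≈ 0.0286
m = L - C/2 = 0.51 - 0.1225 = 0.3875
Sector ⌊H'⌋ = 2 → (R',G',B') = (0.0, 0.245, ≈0.0286)
RGB = ((R'+m)×255, (G'+m)×255, (B'+m)×255) = (98.8125, 161.2875, 106.10125)
Round half up → RGB(99, 161, 106)


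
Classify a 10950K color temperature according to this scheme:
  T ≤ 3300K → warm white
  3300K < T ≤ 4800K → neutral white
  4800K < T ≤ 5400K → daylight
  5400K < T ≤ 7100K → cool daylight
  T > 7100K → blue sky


Temperature: 10950K
10950K > 7100K → blue sky
Classification: blue sky


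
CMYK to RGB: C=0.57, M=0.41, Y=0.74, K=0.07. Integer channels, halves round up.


R = 255 × (1-C) × (1-K) = 255 × 0.43 × 0.93 = 101.9745 → 102
G = 255 × (1-M) × (1-K) = 255 × 0.59 × 0.93 = 139.9185 → 140
B = 255 × (1-Y) × (1-K) = 255 × 0.26 × 0.93 = 61.659 → 62
= RGB(102, 140, 62)


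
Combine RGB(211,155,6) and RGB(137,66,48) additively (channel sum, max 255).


Additive: each channel = min(255, C₁+C₂)
R: 211+137 = 348 → 255
G: 155+66 = 221 → 221
B: 6+48 = 54 → 54
= RGB(255, 221, 54)


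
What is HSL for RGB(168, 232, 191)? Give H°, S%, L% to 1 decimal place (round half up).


Normalize: R'=168/255≈0.6588, G'=232/255≈0.9098, B'=191/255≈0.7490
Max=232/255, Min=168/255, Δ=Max-Min=64/255
L = (Max+Min)/2 = (232+168)/510 = 400/510 = 0.78431… → L = 78.4%
L > 0.5 → S = Δ/(2-Max-Min) = 64/(510-232-168) = 64/110 = 0.58181… → S = 58.2%
(the 1/255 factors cancel in S and H, so raw channel differences can be used)
Max is G' → H = 60 × ((B-R)/Δ + 2) = 60 × ((191-168)/64 + 2)
  23/64 + 2 = 0.3593… + 2 = 2.3593…
  H = 60 × 2.3593… = 141.562…° → H = 141.6°
= HSL(141.6°, 58.2%, 78.4%)


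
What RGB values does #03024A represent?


03 → 3 (R)
02 → 2 (G)
4A → 74 (B)
= RGB(3, 2, 74)


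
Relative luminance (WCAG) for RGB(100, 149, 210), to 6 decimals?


Linearize each channel (sRGB transfer function): c = v/255; c_lin = c/12.92 if c ≤ 0.04045, else ((c+0.055)/1.055)^2.4
  R: 100/255 ≈ 0.392157 > 0.04045 → ((0.392157+0.055)/1.055)^2.4 ≈ 0.127438
  G: 149/255 ≈ 0.584314 > 0.04045 → ((0.584314+0.055)/1.055)^2.4 ≈ 0.300544
  B: 210/255 ≈ 0.823529 > 0.04045 → ((0.823529+0.055)/1.055)^2.4 ≈ 0.644480
R_lin = 0.127438, G_lin = 0.300544, B_lin = 0.644480
L = 0.2126×R + 0.7152×G + 0.0722×B
L = 0.2126×0.127438 + 0.7152×0.300544 + 0.0722×0.644480
L ≈ 0.288574


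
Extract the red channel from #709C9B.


Color: #709C9B
R = 70 = 112
G = 9C = 156
B = 9B = 155
Red = 112


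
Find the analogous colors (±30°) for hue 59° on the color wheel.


Base hue: 59°
Left analog: (59 - 30) mod 360 = 29°
Right analog: (59 + 30) mod 360 = 89°
Analogous hues = 29° and 89°


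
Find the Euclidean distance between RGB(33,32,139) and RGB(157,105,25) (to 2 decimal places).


d = √[(R₁-R₂)² + (G₁-G₂)² + (B₁-B₂)²]
d = √[(33-157)² + (32-105)² + (139-25)²]
d = √[15376 + 5329 + 12996]
d = √33701
d ≈ 183.58


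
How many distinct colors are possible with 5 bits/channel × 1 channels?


Total bits = 5 bits/channel × 1 channels = 5 bits
Distinct colors = 2^5
= 32 colors


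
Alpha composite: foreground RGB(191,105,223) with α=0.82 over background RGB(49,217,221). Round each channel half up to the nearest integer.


C = α×F + (1-α)×B, with 1-α = 0.18
R: 0.82×191 + 0.18×49 = 156.62 + 8.82 = 165.44 → 165
G: 0.82×105 + 0.18×217 = 86.10 + 39.06 = 125.16 → 125
B: 0.82×223 + 0.18×221 = 182.86 + 39.78 = 222.64 → 223
= RGB(165, 125, 223)


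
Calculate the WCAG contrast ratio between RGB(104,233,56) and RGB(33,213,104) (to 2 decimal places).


Linearize each sRGB channel c=v/255: c/12.92 if c ≤ 0.04045 else ((c+0.055)/1.055)^2.4
L = 0.2126×R_lin + 0.7152×G_lin + 0.0722×B_lin
Color 1 (104,233,56):
  R=104: 104/255≈0.4078 > 0.04045 → ((0.4078+0.055)/1.055)^2.4 ≈ 0.13843
  G=233: 233/255≈0.9137 > 0.04045 → ((0.9137+0.055)/1.055)^2.4 ≈ 0.81485
  B=56: 56/255≈0.2196 > 0.04045 → ((0.2196+0.055)/1.055)^2.4 ≈ 0.03955
  L1 = 0.2126×0.13843 + 0.7152×0.81485 + 0.0722×0.03955 ≈ 0.61506
Color 2 (33,213,104):
  R=33: 33/255≈0.1294 > 0.04045 → ((0.1294+0.055)/1.055)^2.4 ≈ 0.01521
  G=213: 213/255≈0.8353 > 0.04045 → ((0.8353+0.055)/1.055)^2.4 ≈ 0.66539
  B=104: 104/255≈0.4078 > 0.04045 → ((0.4078+0.055)/1.055)^2.4 ≈ 0.13843
  L2 = 0.2126×0.01521 + 0.7152×0.66539 + 0.0722×0.13843 ≈ 0.48911
Lighter = 0.61506, Darker = 0.48911
Ratio = (L_lighter + 0.05) / (L_darker + 0.05)
Ratio = (0.61506 + 0.05) / (0.48911 + 0.05) = 0.66506 / 0.53911 ≈ 1.2336
Ratio ≈ 1.23:1


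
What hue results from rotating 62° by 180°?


New hue = (H + rotation) mod 360
New hue = (62 + 180) mod 360
= 242 mod 360
= 242°


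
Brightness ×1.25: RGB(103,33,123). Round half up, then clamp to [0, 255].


Multiply each channel by 1.25, round half up, clamp to [0, 255]
R: 103×1.25 = 128.75 → round → 129
G: 33×1.25 = 41.25 → round → 41
B: 123×1.25 = 153.75 → round → 154
= RGB(129, 41, 154)


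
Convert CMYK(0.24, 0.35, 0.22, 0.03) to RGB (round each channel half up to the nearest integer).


R = 255 × (1-C) × (1-K) = 255 × 0.76 × 0.97 = 187.986 → 188
G = 255 × (1-M) × (1-K) = 255 × 0.65 × 0.97 = 160.7775 → 161
B = 255 × (1-Y) × (1-K) = 255 × 0.78 × 0.97 = 192.933 → 193
= RGB(188, 161, 193)


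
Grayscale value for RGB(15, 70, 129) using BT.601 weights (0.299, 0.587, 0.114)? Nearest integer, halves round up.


Gray = 0.299×R + 0.587×G + 0.114×B
Gray = 0.299×15 + 0.587×70 + 0.114×129
Gray = 4.485 + 41.090 + 14.706
Gray = 60.281 → round half up → 60
Gray = 60


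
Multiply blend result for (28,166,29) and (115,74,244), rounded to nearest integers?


Multiply: C = A×B/255, rounded to nearest integer
R: 28×115/255 = 3220/255 ≈ 12.627 → 13
G: 166×74/255 = 12284/255 ≈ 48.173 → 48
B: 29×244/255 = 7076/255 ≈ 27.749 → 28
= RGB(13, 48, 28)


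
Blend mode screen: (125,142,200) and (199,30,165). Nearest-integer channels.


Screen: C = 255 - (255-A)×(255-B)/255, rounded to nearest integer
R: 255 - (255-125)×(255-199)/255 = 255 - 7280/255 ≈ 255 - 28.549 = 226.451 → 226
G: 255 - (255-142)×(255-30)/255 = 255 - 25425/255 ≈ 255 - 99.706 = 155.294 → 155
B: 255 - (255-200)×(255-165)/255 = 255 - 4950/255 ≈ 255 - 19.412 = 235.588 → 236
= RGB(226, 155, 236)


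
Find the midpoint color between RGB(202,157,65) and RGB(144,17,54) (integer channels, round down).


Midpoint: each channel = ⌊(C₁+C₂)/2⌋
R: ⌊(202+144)/2⌋ = 173
G: ⌊(157+17)/2⌋ = 87
B: ⌊(65+54)/2⌋ = 59
= RGB(173, 87, 59)


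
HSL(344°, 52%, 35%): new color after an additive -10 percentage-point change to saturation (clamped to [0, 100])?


Original S = 52%
Adjustment = -10 percentage points
New S = 52 + (-10) = 42
Clamp to [0, 100] → 42
= HSL(344°, 42%, 35%)


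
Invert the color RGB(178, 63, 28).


Invert: (255-R, 255-G, 255-B)
R: 255-178 = 77
G: 255-63 = 192
B: 255-28 = 227
= RGB(77, 192, 227)


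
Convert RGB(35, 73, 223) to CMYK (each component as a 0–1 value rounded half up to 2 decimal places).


R'=35/255≈0.1373, G'=73/255≈0.2863, B'=223/255≈0.8745
K = 1 - max(R',G',B') = 1 - 223/255 = 32/255 = 0.12549… → 0.13
(1-R'-K)/(1-K) simplifies to (max-R)/max with max = 223:
C = (223-35)/223 = 188/223 = 0.84304… → 0.84
M = (223-73)/223 = 150/223 = 0.67264… → 0.67
Y = (223-223)/223 = 0/223 = 0 → 0.00
= CMYK(0.84, 0.67, 0.00, 0.13)


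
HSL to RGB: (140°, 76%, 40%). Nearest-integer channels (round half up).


H=140°, S=0.76, L=0.40
C = (1-|2L-1|)×S = (1-|-0.20|)×0.76 = 0.608
H' = H/60 = 140/60 ≈ 2.3333; X = C×(1-|H' mod 2 - 1|) ≈ 0.2027
m = L - C/2 = 0.40 - 0.304 = 0.096
Sector ⌊H'⌋ = 2 → (R',G',B') = (0.0, 0.608, ≈0.2027)
RGB = ((R'+m)×255, (G'+m)×255, (B'+m)×255) = (24.48, 179.52, 76.16)
Round half up → RGB(24, 180, 76)


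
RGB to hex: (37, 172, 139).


R = 37 → 25 (hex)
G = 172 → AC (hex)
B = 139 → 8B (hex)
Hex = #25AC8B


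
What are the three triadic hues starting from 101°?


Triadic: equally spaced at 120° intervals
H1 = 101°
H2 = (101 + 120) mod 360 = 221°
H3 = (101 + 240) mod 360 = 341°
Triadic = 101°, 221°, 341°


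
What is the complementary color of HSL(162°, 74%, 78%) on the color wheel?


Complement = opposite side of color wheel = hue + 180°
H' = (162 + 180) mod 360 = 342°
S and L unchanged.
= HSL(342°, 74%, 78%)


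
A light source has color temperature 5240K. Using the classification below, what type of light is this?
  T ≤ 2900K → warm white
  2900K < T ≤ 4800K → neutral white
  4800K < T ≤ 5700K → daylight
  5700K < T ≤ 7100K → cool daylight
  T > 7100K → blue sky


Temperature: 5240K
4800K < 5240K ≤ 5700K → daylight
Classification: daylight


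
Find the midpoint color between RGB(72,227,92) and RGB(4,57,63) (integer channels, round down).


Midpoint: each channel = ⌊(C₁+C₂)/2⌋
R: ⌊(72+4)/2⌋ = 38
G: ⌊(227+57)/2⌋ = 142
B: ⌊(92+63)/2⌋ = 77
= RGB(38, 142, 77)


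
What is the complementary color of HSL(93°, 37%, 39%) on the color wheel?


Complement = opposite side of color wheel = hue + 180°
H' = (93 + 180) mod 360 = 273°
S and L unchanged.
= HSL(273°, 37%, 39%)


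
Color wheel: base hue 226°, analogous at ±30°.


Base hue: 226°
Left analog: (226 - 30) mod 360 = 196°
Right analog: (226 + 30) mod 360 = 256°
Analogous hues = 196° and 256°


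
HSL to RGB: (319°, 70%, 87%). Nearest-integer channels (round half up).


H=319°, S=0.70, L=0.87
C = (1-|2L-1|)×S = (1-|0.74|)×0.70 = 0.182
H' = H/60 = 319/60 ≈ 5.3167; X = C×(1-|H' mod 2 - 1|) ≈ 0.1244
m = L - C/2 = 0.87 - 0.091 = 0.779
Sector ⌊H'⌋ = 5 → (R',G',B') = (0.182, 0.0, ≈0.1244)
RGB = ((R'+m)×255, (G'+m)×255, (B'+m)×255) = (245.055, 198.645, 230.3585)
Round half up → RGB(245, 199, 230)


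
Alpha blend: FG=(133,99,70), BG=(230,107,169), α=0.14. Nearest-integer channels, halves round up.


C = α×F + (1-α)×B, with 1-α = 0.86
R: 0.14×133 + 0.86×230 = 18.62 + 197.80 = 216.42 → 216
G: 0.14×99 + 0.86×107 = 13.86 + 92.02 = 105.88 → 106
B: 0.14×70 + 0.86×169 = 9.80 + 145.34 = 155.14 → 155
= RGB(216, 106, 155)


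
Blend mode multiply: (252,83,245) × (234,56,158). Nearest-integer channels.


Multiply: C = A×B/255, rounded to nearest integer
R: 252×234/255 = 58968/255 ≈ 231.247 → 231
G: 83×56/255 = 4648/255 ≈ 18.227 → 18
B: 245×158/255 = 38710/255 ≈ 151.804 → 152
= RGB(231, 18, 152)


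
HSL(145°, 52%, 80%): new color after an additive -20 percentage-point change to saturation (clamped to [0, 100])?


Original S = 52%
Adjustment = -20 percentage points
New S = 52 + (-20) = 32
Clamp to [0, 100] → 32
= HSL(145°, 32%, 80%)


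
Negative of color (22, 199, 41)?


Invert: (255-R, 255-G, 255-B)
R: 255-22 = 233
G: 255-199 = 56
B: 255-41 = 214
= RGB(233, 56, 214)


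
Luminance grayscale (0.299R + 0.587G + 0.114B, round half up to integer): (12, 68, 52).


Gray = 0.299×R + 0.587×G + 0.114×B
Gray = 0.299×12 + 0.587×68 + 0.114×52
Gray = 3.588 + 39.916 + 5.928
Gray = 49.432 → round half up → 49
Gray = 49
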